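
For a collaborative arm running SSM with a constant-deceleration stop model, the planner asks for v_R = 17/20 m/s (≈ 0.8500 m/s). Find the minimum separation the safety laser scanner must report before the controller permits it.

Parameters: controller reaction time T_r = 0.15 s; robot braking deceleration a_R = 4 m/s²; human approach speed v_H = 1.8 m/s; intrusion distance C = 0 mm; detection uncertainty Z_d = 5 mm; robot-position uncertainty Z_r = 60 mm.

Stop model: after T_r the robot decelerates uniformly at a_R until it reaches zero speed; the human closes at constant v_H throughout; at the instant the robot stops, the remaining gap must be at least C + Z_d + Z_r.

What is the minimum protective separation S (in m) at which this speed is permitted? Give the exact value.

stop time T_s = (17/20)/4 = 0.2125 s
robot covers v_R·T_r = 0.8500·0.1500 = 0.1275 m before braking
robot covers 0.8500·0.2125 − ½·4.0000·0.2125² = 0.0903 m while stopping
person approaches 1.8000·(0.1500+0.2125) = 0.6525 m
residual clearance needed = 0.0000+0.0050+0.0600 = 0.0650 m
S_min ≈ 0.1275+0.0903+0.6525+0.0650  ⇒  S_min = 2993/3200 m

S_min = 2993/3200 m = 0.9353 m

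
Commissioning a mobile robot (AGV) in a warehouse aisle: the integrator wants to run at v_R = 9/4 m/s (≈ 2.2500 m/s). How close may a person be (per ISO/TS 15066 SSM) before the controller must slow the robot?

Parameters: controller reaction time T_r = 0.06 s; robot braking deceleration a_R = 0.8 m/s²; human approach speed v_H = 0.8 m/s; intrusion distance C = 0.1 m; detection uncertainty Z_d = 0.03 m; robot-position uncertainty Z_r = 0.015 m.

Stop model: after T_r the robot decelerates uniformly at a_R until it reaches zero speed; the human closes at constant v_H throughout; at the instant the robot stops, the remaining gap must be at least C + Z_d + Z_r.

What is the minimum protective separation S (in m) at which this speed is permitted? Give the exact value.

S_min = 91873/16000 m = 5.7421 m

braking lasts T_s = (9/4)/(4/5) = 2.8125 s
robot in T_r: 2.2500·0.0600 = 0.1350 m
braking distance = 2.2500²/(2·0.8000) = 3.1641 m
human over T_r+T_s: 0.8000·(0.0600+2.8125) = 2.2980 m
margins: 0.1000+0.0300+0.0150 = 0.1450 m
S_min ≈ 0.1350+3.1641+2.2980+0.1450  ⇒  S_min = 91873/16000 m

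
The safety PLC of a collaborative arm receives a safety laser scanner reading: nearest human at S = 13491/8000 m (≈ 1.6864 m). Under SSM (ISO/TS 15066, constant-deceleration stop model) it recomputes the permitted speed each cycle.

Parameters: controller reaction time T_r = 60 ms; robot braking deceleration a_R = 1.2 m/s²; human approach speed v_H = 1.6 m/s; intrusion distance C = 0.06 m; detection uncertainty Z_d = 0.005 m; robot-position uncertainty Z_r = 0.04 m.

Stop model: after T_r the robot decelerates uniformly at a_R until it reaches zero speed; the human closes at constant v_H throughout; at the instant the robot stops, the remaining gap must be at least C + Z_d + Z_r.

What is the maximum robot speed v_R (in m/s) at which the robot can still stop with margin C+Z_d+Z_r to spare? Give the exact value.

v_R_max = 17/20 m/s = 0.8500 m/s

at the boundary: (5/12)·v² + (209/150)·v + (-11883/8000) = 0
  disc = (209/150)² − 4·(5/12)·(-11883/8000) = 1590121/360000 ; √disc = 1261/600
  v_R = (−(209/150) + 1261/600) / (2·(5/12)) = 17/20 m/s
check:
T_s = v_R/a_R = (17/20)/(6/5) = 0.7083 s
robot in T_r: 0.8500·0.0600 = 0.0510 m
braking distance = 0.8500²/(2·1.2000) = 0.3010 m
human over T_r+T_s: 1.6000·(0.0600+0.7083) = 1.2293 m
residual clearance needed = 0.0600+0.0050+0.0400 = 0.1050 m
sum ≈ 0.0510+0.3010+1.2293+0.1050 ≈ 1.6864 m = S ✓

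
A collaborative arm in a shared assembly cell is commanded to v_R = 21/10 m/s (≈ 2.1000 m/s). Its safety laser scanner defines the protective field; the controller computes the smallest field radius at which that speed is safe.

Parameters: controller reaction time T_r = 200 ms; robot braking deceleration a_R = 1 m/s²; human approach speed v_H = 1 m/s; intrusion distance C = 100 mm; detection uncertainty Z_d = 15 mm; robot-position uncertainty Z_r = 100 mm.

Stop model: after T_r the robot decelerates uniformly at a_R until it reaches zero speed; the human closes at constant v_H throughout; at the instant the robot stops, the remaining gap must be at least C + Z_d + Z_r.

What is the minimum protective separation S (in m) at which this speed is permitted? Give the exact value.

braking lasts T_s = (21/10)/1 = 2.1000 s
robot in T_r: 2.1000·0.2000 = 0.4200 m
robot under decel: 2.1000²/(2·1.0000) = 2.2050 m
human over T_r+T_s: 1.0000·(0.2000+2.1000) = 2.3000 m
residual clearance needed = 0.1000+0.0150+0.1000 = 0.2150 m
S_min ≈ 0.4200+2.2050+2.3000+0.2150  ⇒  S_min = 257/50 m

S_min = 257/50 m = 5.1400 m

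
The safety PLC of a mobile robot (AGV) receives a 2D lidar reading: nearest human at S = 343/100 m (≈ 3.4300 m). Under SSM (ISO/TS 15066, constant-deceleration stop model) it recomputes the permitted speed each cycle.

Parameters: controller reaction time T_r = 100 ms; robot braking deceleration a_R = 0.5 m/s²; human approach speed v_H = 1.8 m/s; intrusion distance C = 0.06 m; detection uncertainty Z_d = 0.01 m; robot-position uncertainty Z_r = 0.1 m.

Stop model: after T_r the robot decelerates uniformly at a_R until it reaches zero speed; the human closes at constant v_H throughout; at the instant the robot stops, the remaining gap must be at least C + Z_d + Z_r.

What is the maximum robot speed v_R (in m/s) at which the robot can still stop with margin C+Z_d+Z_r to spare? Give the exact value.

v_R_max = 7/10 m/s = 0.7000 m/s

collect terms ⇒ (1)·v_R² + (37/10)·v_R + (-77/25) = 0
  disc = (37/10)² − 4·(1)·(-77/25) = 2601/100 ; √disc = 51/10
  v_R = (−(37/10) + 51/10) / (2·(1)) = 7/10 m/s
check:
braking lasts T_s = (7/10)/(1/2) = 1.4000 s
robot in T_r: 0.7000·0.1000 = 0.0700 m
robot covers 0.7000·1.4000 − ½·0.5000·1.4000² = 0.4900 m while stopping
human over T_r+T_s: 1.8000·(0.1000+1.4000) = 2.7000 m
margins: 0.0600+0.0100+0.1000 = 0.1700 m
sum ≈ 0.0700+0.4900+2.7000+0.1700 ≈ 3.4300 m = S ✓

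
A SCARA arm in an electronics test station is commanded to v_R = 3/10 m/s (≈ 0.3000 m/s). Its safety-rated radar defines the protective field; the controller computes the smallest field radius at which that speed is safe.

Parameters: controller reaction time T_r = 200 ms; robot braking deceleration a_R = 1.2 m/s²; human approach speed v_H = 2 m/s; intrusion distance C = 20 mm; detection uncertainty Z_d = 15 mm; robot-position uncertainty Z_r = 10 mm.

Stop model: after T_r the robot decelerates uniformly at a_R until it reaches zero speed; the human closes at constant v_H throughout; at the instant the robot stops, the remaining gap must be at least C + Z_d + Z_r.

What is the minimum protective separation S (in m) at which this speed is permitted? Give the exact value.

T_s = v_R/a_R = (3/10)/(6/5) = 0.2500 s
reaction-phase robot travel = 0.3000·0.2000 = 0.0600 m
braking distance = 0.3000²/(2·1.2000) = 0.0375 m
person approaches 2.0000·(0.2000+0.2500) = 0.9000 m
C+Z_d+Z_r = 0.0200+0.0150+0.0100 = 0.0450 m
S_min ≈ 0.0600+0.0375+0.9000+0.0450  ⇒  S_min = 417/400 m

S_min = 417/400 m = 1.0425 m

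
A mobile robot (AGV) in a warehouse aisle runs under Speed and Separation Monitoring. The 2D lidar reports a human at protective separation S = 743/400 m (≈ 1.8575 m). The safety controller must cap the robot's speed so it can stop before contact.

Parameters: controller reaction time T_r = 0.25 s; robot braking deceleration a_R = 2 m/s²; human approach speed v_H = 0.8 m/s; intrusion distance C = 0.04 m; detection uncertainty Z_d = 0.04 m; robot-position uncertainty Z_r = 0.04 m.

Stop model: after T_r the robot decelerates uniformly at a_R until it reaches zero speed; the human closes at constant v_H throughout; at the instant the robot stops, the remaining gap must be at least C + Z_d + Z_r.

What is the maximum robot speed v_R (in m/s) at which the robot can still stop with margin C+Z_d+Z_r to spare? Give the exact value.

v_R_max = 3/2 m/s = 1.5000 m/s

at the boundary: (1/4)·v² + (13/20)·v + (-123/80) = 0
  disc = (13/20)² − 4·(1/4)·(-123/80) = 49/25 ; √disc = 7/5
  v_R = (−(13/20) + 7/5) / (2·(1/4)) = 3/2 m/s
check:
stop time T_s = (3/2)/2 = 0.7500 s
robot in T_r: 1.5000·0.2500 = 0.3750 m
braking distance = 1.5000²/(2·2.0000) = 0.5625 m
human over T_r+T_s: 0.8000·(0.2500+0.7500) = 0.8000 m
margins: 0.0400+0.0400+0.0400 = 0.1200 m
sum ≈ 0.3750+0.5625+0.8000+0.1200 ≈ 1.8575 m = S ✓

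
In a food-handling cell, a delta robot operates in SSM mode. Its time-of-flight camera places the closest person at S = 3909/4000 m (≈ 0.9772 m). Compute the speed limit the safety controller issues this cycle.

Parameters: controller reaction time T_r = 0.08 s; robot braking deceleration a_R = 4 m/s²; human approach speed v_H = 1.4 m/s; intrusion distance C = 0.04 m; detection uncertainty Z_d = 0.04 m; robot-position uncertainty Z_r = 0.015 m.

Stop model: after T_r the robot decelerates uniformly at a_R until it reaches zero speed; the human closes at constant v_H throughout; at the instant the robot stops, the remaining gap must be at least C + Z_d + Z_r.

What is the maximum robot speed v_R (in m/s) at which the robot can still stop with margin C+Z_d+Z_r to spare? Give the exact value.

quadratic (1/8)·v² + (43/100)·v + (-3081/4000) = 0
  disc = (43/100)² − 4·(1/8)·(-3081/4000) = 22801/40000 ; √disc = 151/200
  v_R = (−(43/100) + 151/200) / (2·(1/8)) = 13/10 m/s
check:
stop time T_s = (13/10)/4 = 0.3250 s
robot covers v_R·T_r = 1.3000·0.0800 = 0.1040 m before braking
robot covers 1.3000·0.3250 − ½·4.0000·0.3250² = 0.2112 m while stopping
human over T_r+T_s: 1.4000·(0.0800+0.3250) = 0.5670 m
residual clearance needed = 0.0400+0.0400+0.0150 = 0.0950 m
sum ≈ 0.1040+0.2112+0.5670+0.0950 ≈ 0.9772 m = S ✓

v_R_max = 13/10 m/s = 1.3000 m/s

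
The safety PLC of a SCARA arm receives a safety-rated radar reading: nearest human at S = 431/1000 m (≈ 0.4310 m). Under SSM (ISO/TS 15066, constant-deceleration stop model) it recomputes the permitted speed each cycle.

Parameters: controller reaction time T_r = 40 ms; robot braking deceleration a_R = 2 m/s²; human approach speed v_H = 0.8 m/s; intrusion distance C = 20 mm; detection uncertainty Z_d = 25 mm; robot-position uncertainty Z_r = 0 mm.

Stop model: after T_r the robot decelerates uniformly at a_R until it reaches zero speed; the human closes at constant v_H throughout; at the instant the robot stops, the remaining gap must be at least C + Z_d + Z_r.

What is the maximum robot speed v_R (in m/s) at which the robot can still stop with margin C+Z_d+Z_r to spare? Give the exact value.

quadratic (1/4)·v² + (11/25)·v + (-177/500) = 0
  disc = (11/25)² − 4·(1/4)·(-177/500) = 1369/2500 ; √disc = 37/50
  v_R = (−(11/25) + 37/50) / (2·(1/4)) = 3/5 m/s
check:
T_s = v_R/a_R = (3/5)/2 = 0.3000 s
reaction-phase robot travel = 0.6000·0.0400 = 0.0240 m
robot under decel: 0.6000²/(2·2.0000) = 0.0900 m
human over T_r+T_s: 0.8000·(0.0400+0.3000) = 0.2720 m
C+Z_d+Z_r = 0.0200+0.0250+0.0000 = 0.0450 m
sum ≈ 0.0240+0.0900+0.2720+0.0450 ≈ 0.4310 m = S ✓

v_R_max = 3/5 m/s = 0.6000 m/s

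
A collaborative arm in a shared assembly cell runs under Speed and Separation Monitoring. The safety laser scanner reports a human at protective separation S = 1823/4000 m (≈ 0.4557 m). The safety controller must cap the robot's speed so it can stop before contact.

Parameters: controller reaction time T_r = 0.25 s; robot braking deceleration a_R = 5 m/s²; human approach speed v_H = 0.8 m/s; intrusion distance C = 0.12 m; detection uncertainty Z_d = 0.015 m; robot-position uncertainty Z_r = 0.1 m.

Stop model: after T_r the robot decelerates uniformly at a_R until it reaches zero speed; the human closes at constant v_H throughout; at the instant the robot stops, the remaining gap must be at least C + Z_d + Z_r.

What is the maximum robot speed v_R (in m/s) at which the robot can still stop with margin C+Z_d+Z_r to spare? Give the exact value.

quadratic (1/10)·v² + (41/100)·v + (-83/4000) = 0
  disc = (41/100)² − 4·(1/10)·(-83/4000) = 441/2500 ; √disc = 21/50
  v_R = (−(41/100) + 21/50) / (2·(1/10)) = 1/20 m/s
check:
stop time T_s = (1/20)/5 = 0.0100 s
robot covers v_R·T_r = 0.0500·0.2500 = 0.0125 m before braking
braking distance = 0.0500²/(2·5.0000) = 0.0003 m
human closes 0.8000·0.2600 = 0.2080 m
C+Z_d+Z_r = 0.1200+0.0150+0.1000 = 0.2350 m
sum ≈ 0.0125+0.0003+0.2080+0.2350 ≈ 0.4557 m = S ✓

v_R_max = 1/20 m/s = 0.0500 m/s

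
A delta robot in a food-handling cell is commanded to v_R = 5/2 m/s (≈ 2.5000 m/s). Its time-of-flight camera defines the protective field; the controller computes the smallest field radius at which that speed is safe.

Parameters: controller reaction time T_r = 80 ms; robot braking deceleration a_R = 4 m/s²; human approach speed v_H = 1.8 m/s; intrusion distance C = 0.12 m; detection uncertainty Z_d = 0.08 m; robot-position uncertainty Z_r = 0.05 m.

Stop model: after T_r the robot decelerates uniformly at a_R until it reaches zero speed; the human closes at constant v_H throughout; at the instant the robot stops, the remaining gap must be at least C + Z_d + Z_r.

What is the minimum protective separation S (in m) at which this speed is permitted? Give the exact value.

braking lasts T_s = (5/2)/4 = 0.6250 s
robot covers v_R·T_r = 2.5000·0.0800 = 0.2000 m before braking
braking distance = 2.5000²/(2·4.0000) = 0.7812 m
human over T_r+T_s: 1.8000·(0.0800+0.6250) = 1.2690 m
C+Z_d+Z_r = 0.1200+0.0800+0.0500 = 0.2500 m
S_min ≈ 0.2000+0.7812+1.2690+0.2500  ⇒  S_min = 10001/4000 m

S_min = 10001/4000 m = 2.5002 m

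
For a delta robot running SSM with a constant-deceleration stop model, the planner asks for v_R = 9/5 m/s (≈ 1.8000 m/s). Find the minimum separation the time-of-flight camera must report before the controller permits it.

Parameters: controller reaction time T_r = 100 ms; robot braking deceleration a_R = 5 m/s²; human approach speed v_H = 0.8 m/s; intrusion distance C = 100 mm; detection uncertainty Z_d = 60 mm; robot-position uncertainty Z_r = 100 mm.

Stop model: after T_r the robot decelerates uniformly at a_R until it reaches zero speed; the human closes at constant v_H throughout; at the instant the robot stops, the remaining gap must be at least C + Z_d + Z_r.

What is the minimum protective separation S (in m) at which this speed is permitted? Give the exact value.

braking lasts T_s = (9/5)/5 = 0.3600 s
robot covers v_R·T_r = 1.8000·0.1000 = 0.1800 m before braking
braking distance = 1.8000²/(2·5.0000) = 0.3240 m
human over T_r+T_s: 0.8000·(0.1000+0.3600) = 0.3680 m
residual clearance needed = 0.1000+0.0600+0.1000 = 0.2600 m
S_min ≈ 0.1800+0.3240+0.3680+0.2600  ⇒  S_min = 283/250 m

S_min = 283/250 m = 1.1320 m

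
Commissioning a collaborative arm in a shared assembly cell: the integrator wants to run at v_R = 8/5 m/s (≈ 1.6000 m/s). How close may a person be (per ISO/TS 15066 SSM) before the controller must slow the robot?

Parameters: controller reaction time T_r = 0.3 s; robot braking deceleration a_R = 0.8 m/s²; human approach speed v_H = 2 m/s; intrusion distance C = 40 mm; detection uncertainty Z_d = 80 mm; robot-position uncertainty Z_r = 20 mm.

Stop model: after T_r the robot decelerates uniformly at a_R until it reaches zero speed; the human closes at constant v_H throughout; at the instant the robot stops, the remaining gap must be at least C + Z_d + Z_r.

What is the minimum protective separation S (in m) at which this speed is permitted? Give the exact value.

stop time T_s = (8/5)/(4/5) = 2.0000 s
reaction-phase robot travel = 1.6000·0.3000 = 0.4800 m
braking distance = 1.6000²/(2·0.8000) = 1.6000 m
human closes 2.0000·2.3000 = 4.6000 m
C+Z_d+Z_r = 0.0400+0.0800+0.0200 = 0.1400 m
S_min ≈ 0.4800+1.6000+4.6000+0.1400  ⇒  S_min = 341/50 m

S_min = 341/50 m = 6.8200 m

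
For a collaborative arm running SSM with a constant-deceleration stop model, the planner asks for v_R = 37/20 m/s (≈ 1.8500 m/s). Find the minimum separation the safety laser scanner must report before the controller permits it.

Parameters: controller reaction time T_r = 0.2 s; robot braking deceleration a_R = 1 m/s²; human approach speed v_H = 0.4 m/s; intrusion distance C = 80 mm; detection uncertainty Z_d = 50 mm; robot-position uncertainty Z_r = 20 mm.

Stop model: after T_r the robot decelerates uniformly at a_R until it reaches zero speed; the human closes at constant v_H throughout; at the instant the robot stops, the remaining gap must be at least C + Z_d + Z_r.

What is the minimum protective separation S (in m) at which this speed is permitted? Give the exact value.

T_s = v_R/a_R = (37/20)/1 = 1.8500 s
robot in T_r: 1.8500·0.2000 = 0.3700 m
braking distance = 1.8500²/(2·1.0000) = 1.7112 m
human over T_r+T_s: 0.4000·(0.2000+1.8500) = 0.8200 m
C+Z_d+Z_r = 0.0800+0.0500+0.0200 = 0.1500 m
S_min ≈ 0.3700+1.7112+0.8200+0.1500  ⇒  S_min = 2441/800 m

S_min = 2441/800 m = 3.0513 m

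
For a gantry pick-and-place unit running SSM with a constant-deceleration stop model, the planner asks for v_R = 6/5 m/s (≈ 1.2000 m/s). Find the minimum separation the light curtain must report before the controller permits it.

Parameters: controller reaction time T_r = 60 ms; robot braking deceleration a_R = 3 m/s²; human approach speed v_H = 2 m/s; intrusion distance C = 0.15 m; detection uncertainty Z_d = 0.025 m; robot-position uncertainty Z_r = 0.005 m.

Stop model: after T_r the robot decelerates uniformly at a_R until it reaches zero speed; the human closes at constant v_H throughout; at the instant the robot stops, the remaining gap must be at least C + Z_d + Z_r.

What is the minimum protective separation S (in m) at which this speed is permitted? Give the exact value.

S_min = 353/250 m = 1.4120 m

stop time T_s = (6/5)/3 = 0.4000 s
robot in T_r: 1.2000·0.0600 = 0.0720 m
robot covers 1.2000·0.4000 − ½·3.0000·0.4000² = 0.2400 m while stopping
human closes 2.0000·0.4600 = 0.9200 m
margins: 0.1500+0.0250+0.0050 = 0.1800 m
S_min ≈ 0.0720+0.2400+0.9200+0.1800  ⇒  S_min = 353/250 m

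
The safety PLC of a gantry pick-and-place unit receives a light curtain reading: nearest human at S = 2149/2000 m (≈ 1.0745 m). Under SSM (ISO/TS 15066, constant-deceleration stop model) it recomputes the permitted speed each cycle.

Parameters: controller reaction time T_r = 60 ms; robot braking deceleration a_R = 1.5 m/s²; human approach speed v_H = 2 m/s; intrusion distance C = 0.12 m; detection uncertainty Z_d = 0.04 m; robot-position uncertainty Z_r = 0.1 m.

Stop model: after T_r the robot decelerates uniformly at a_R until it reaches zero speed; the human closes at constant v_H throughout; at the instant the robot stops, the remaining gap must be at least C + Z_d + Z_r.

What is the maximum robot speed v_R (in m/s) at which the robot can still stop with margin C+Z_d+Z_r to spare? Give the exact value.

v_R_max = 9/20 m/s = 0.4500 m/s

quadratic (1/3)·v² + (209/150)·v + (-1389/2000) = 0
  disc = (209/150)² − 4·(1/3)·(-1389/2000) = 16129/5625 ; √disc = 127/75
  v_R = (−(209/150) + 127/75) / (2·(1/3)) = 9/20 m/s
check:
braking lasts T_s = (9/20)/(3/2) = 0.3000 s
reaction-phase robot travel = 0.4500·0.0600 = 0.0270 m
robot covers 0.4500·0.3000 − ½·1.5000·0.3000² = 0.0675 m while stopping
human closes 2.0000·0.3600 = 0.7200 m
residual clearance needed = 0.1200+0.0400+0.1000 = 0.2600 m
sum ≈ 0.0270+0.0675+0.7200+0.2600 ≈ 1.0745 m = S ✓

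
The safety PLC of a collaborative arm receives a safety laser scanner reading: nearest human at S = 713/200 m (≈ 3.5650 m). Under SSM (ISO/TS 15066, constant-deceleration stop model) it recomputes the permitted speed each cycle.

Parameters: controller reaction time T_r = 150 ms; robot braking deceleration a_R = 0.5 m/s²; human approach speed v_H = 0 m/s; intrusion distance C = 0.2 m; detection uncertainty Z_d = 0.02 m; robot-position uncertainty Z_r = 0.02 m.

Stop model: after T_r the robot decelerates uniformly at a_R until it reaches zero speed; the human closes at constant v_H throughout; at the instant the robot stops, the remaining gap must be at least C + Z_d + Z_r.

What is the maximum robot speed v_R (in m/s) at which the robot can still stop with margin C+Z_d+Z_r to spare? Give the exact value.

collect terms ⇒ (1)·v_R² + (3/20)·v_R + (-133/40) = 0
  disc = (3/20)² − 4·(1)·(-133/40) = 5329/400 ; √disc = 73/20
  v_R = (−(3/20) + 73/20) / (2·(1)) = 7/4 m/s
check:
stop time T_s = (7/4)/(1/2) = 3.5000 s
robot covers v_R·T_r = 1.7500·0.1500 = 0.2625 m before braking
robot covers 1.7500·3.5000 − ½·0.5000·3.5000² = 3.0625 m while stopping
human closes 0.0000·3.6500 = 0.0000 m
margins: 0.2000+0.0200+0.0200 = 0.2400 m
sum ≈ 0.2625+3.0625+0.0000+0.2400 ≈ 3.5650 m = S ✓

v_R_max = 7/4 m/s = 1.7500 m/s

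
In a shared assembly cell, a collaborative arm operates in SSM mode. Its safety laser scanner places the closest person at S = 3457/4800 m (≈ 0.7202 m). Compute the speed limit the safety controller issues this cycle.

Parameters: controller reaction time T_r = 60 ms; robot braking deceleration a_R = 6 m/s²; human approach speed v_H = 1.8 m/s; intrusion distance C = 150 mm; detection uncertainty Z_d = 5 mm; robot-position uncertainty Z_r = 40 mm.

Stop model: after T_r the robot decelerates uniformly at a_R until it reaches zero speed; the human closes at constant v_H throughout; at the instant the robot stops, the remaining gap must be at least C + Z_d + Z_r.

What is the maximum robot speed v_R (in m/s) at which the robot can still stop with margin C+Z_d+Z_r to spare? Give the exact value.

at the boundary: (1/12)·v² + (9/25)·v + (-10013/24000) = 0
  disc = (9/25)² − 4·(1/12)·(-10013/24000) = 96721/360000 ; √disc = 311/600
  v_R = (−(9/25) + 311/600) / (2·(1/12)) = 19/20 m/s
check:
T_s = v_R/a_R = (19/20)/6 = 0.1583 s
robot in T_r: 0.9500·0.0600 = 0.0570 m
robot under decel: 0.9500²/(2·6.0000) = 0.0752 m
human closes 1.8000·0.2183 = 0.3930 m
C+Z_d+Z_r = 0.1500+0.0050+0.0400 = 0.1950 m
sum ≈ 0.0570+0.0752+0.3930+0.1950 ≈ 0.7202 m = S ✓

v_R_max = 19/20 m/s = 0.9500 m/s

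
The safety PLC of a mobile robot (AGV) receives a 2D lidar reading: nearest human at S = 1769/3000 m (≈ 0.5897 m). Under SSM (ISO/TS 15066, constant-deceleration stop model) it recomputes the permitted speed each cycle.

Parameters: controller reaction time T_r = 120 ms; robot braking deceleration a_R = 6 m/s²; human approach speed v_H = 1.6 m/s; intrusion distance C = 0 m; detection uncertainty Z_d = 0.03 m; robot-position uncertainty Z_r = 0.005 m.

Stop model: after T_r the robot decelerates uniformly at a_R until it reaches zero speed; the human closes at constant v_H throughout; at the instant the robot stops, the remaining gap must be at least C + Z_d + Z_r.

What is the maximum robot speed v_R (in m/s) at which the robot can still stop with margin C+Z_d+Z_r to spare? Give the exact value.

collect terms ⇒ (1/12)·v_R² + (29/75)·v_R + (-136/375) = 0
  disc = (29/75)² − 4·(1/12)·(-136/375) = 169/625 ; √disc = 13/25
  v_R = (−(29/75) + 13/25) / (2·(1/12)) = 4/5 m/s
check:
stop time T_s = (4/5)/6 = 0.1333 s
robot covers v_R·T_r = 0.8000·0.1200 = 0.0960 m before braking
robot covers 0.8000·0.1333 − ½·6.0000·0.1333² = 0.0533 m while stopping
human closes 1.6000·0.2533 = 0.4053 m
C+Z_d+Z_r = 0.0000+0.0300+0.0050 = 0.0350 m
sum ≈ 0.0960+0.0533+0.4053+0.0350 ≈ 0.5897 m = S ✓

v_R_max = 4/5 m/s = 0.8000 m/s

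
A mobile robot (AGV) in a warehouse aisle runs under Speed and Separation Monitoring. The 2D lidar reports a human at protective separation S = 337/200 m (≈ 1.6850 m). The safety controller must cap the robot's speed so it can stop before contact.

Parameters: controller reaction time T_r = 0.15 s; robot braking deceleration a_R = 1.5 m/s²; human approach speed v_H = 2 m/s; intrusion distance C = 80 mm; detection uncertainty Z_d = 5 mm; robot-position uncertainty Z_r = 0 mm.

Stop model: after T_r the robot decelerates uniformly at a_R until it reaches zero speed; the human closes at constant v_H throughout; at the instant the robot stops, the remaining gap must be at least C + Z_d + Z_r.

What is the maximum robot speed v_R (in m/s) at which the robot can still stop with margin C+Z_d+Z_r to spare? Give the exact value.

v_R_max = 3/4 m/s = 0.7500 m/s

quadratic (1/3)·v² + (89/60)·v + (-13/10) = 0
  disc = (89/60)² − 4·(1/3)·(-13/10) = 14161/3600 ; √disc = 119/60
  v_R = (−(89/60) + 119/60) / (2·(1/3)) = 3/4 m/s
check:
stop time T_s = (3/4)/(3/2) = 0.5000 s
robot covers v_R·T_r = 0.7500·0.1500 = 0.1125 m before braking
robot under decel: 0.7500²/(2·1.5000) = 0.1875 m
person approaches 2.0000·(0.1500+0.5000) = 1.3000 m
residual clearance needed = 0.0800+0.0050+0.0000 = 0.0850 m
sum ≈ 0.1125+0.1875+1.3000+0.0850 ≈ 1.6850 m = S ✓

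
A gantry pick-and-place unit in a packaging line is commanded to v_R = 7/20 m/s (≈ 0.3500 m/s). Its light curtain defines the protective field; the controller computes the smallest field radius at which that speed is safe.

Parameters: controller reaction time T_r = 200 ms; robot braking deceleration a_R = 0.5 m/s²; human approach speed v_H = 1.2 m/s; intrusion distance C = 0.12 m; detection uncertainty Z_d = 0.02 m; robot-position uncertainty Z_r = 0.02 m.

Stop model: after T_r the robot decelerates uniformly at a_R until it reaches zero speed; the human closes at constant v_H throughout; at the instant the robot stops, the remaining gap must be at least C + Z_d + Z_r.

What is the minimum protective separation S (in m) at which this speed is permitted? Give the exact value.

S_min = 573/400 m = 1.4325 m

T_s = v_R/a_R = (7/20)/(1/2) = 0.7000 s
robot in T_r: 0.3500·0.2000 = 0.0700 m
robot under decel: 0.3500²/(2·0.5000) = 0.1225 m
person approaches 1.2000·(0.2000+0.7000) = 1.0800 m
C+Z_d+Z_r = 0.1200+0.0200+0.0200 = 0.1600 m
S_min ≈ 0.0700+0.1225+1.0800+0.1600  ⇒  S_min = 573/400 m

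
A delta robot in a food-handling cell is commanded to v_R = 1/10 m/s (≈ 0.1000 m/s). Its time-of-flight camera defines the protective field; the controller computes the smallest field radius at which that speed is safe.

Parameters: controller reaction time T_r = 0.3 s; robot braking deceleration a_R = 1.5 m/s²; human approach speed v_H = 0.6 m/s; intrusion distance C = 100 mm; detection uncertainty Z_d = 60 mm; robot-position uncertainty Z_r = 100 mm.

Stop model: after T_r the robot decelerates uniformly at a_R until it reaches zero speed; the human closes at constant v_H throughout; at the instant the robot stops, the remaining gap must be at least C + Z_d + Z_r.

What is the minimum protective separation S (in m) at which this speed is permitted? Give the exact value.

S_min = 77/150 m = 0.5133 m

stop time T_s = (1/10)/(3/2) = 0.0667 s
reaction-phase robot travel = 0.1000·0.3000 = 0.0300 m
robot under decel: 0.1000²/(2·1.5000) = 0.0033 m
human over T_r+T_s: 0.6000·(0.3000+0.0667) = 0.2200 m
C+Z_d+Z_r = 0.1000+0.0600+0.1000 = 0.2600 m
S_min ≈ 0.0300+0.0033+0.2200+0.2600  ⇒  S_min = 77/150 m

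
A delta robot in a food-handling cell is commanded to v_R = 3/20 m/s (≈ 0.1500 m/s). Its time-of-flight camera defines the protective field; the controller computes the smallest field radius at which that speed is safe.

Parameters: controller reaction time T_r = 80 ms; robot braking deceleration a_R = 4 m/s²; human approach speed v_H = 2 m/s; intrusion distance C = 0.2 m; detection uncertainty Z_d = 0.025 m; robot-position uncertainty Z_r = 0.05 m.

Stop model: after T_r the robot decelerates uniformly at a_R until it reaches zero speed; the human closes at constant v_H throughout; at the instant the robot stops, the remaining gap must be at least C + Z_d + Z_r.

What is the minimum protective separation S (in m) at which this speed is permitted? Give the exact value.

S_min = 8397/16000 m = 0.5248 m

T_s = v_R/a_R = (3/20)/4 = 0.0375 s
reaction-phase robot travel = 0.1500·0.0800 = 0.0120 m
robot covers 0.1500·0.0375 − ½·4.0000·0.0375² = 0.0028 m while stopping
human closes 2.0000·0.1175 = 0.2350 m
C+Z_d+Z_r = 0.2000+0.0250+0.0500 = 0.2750 m
S_min ≈ 0.0120+0.0028+0.2350+0.2750  ⇒  S_min = 8397/16000 m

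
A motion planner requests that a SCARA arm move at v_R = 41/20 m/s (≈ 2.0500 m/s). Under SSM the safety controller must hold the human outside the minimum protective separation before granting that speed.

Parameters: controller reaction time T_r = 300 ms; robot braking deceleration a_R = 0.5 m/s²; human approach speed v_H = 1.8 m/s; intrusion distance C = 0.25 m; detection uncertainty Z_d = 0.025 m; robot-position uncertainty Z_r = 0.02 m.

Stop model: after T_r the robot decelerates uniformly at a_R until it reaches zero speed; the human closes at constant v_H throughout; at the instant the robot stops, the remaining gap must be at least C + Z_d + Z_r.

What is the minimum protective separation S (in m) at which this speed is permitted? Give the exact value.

S_min = 5213/400 m = 13.0325 m

braking lasts T_s = (41/20)/(1/2) = 4.1000 s
robot in T_r: 2.0500·0.3000 = 0.6150 m
robot under decel: 2.0500²/(2·0.5000) = 4.2025 m
person approaches 1.8000·(0.3000+4.1000) = 7.9200 m
residual clearance needed = 0.2500+0.0250+0.0200 = 0.2950 m
S_min ≈ 0.6150+4.2025+7.9200+0.2950  ⇒  S_min = 5213/400 m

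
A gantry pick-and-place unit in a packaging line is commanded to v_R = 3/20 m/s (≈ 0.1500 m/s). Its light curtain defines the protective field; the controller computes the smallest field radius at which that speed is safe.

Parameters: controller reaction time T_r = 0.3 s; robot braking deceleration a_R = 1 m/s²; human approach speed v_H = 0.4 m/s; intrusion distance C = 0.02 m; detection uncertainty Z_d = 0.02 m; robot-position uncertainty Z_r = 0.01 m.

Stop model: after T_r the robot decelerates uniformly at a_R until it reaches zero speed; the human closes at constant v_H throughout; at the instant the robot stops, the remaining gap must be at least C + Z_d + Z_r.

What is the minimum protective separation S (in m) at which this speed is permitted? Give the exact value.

braking lasts T_s = (3/20)/1 = 0.1500 s
robot covers v_R·T_r = 0.1500·0.3000 = 0.0450 m before braking
robot under decel: 0.1500²/(2·1.0000) = 0.0112 m
human closes 0.4000·0.4500 = 0.1800 m
C+Z_d+Z_r = 0.0200+0.0200+0.0100 = 0.0500 m
S_min ≈ 0.0450+0.0112+0.1800+0.0500  ⇒  S_min = 229/800 m

S_min = 229/800 m = 0.2863 m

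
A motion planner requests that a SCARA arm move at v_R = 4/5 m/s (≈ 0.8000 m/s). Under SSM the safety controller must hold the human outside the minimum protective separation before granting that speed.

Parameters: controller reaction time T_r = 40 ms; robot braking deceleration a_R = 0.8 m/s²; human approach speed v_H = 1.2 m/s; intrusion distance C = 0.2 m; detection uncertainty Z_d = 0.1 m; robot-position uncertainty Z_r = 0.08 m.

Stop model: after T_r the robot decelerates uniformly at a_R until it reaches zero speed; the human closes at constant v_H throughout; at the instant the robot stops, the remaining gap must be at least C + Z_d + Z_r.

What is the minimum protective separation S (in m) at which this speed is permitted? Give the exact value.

T_s = v_R/a_R = (4/5)/(4/5) = 1.0000 s
reaction-phase robot travel = 0.8000·0.0400 = 0.0320 m
braking distance = 0.8000²/(2·0.8000) = 0.4000 m
human closes 1.2000·1.0400 = 1.2480 m
margins: 0.2000+0.1000+0.0800 = 0.3800 m
S_min ≈ 0.0320+0.4000+1.2480+0.3800  ⇒  S_min = 103/50 m

S_min = 103/50 m = 2.0600 m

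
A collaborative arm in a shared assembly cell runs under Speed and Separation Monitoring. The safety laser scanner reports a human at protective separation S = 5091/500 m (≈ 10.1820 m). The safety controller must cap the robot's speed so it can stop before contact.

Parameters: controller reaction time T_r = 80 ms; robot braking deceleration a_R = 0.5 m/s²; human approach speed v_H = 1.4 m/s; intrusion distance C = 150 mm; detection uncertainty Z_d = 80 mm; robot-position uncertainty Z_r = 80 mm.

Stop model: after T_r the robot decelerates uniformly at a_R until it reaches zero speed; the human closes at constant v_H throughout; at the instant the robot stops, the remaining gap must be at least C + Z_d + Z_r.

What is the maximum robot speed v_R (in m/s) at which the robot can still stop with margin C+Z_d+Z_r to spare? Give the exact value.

v_R_max = 2 m/s = 2.0000 m/s

at the boundary: (1)·v² + (72/25)·v + (-244/25) = 0
  disc = (72/25)² − 4·(1)·(-244/25) = 29584/625 ; √disc = 172/25
  v_R = (−(72/25) + 172/25) / (2·(1)) = 2 m/s
check:
stop time T_s = 2/(1/2) = 4.0000 s
reaction-phase robot travel = 2.0000·0.0800 = 0.1600 m
robot under decel: 2.0000²/(2·0.5000) = 4.0000 m
person approaches 1.4000·(0.0800+4.0000) = 5.7120 m
residual clearance needed = 0.1500+0.0800+0.0800 = 0.3100 m
sum ≈ 0.1600+4.0000+5.7120+0.3100 ≈ 10.1820 m = S ✓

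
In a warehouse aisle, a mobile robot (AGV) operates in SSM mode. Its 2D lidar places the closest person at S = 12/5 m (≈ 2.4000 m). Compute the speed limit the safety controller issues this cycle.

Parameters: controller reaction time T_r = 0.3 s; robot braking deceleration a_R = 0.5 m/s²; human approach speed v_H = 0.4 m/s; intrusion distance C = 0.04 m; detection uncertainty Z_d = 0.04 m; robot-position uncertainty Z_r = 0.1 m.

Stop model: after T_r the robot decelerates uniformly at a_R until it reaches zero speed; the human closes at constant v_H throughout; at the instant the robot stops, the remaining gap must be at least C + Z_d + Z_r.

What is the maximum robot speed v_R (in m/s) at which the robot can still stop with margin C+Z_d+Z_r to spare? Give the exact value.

v_R_max = 1 m/s = 1.0000 m/s

at the boundary: (1)·v² + (11/10)·v + (-21/10) = 0
  disc = (11/10)² − 4·(1)·(-21/10) = 961/100 ; √disc = 31/10
  v_R = (−(11/10) + 31/10) / (2·(1)) = 1 m/s
check:
stop time T_s = 1/(1/2) = 2.0000 s
reaction-phase robot travel = 1.0000·0.3000 = 0.3000 m
braking distance = 1.0000²/(2·0.5000) = 1.0000 m
human over T_r+T_s: 0.4000·(0.3000+2.0000) = 0.9200 m
C+Z_d+Z_r = 0.0400+0.0400+0.1000 = 0.1800 m
sum ≈ 0.3000+1.0000+0.9200+0.1800 ≈ 2.4000 m = S ✓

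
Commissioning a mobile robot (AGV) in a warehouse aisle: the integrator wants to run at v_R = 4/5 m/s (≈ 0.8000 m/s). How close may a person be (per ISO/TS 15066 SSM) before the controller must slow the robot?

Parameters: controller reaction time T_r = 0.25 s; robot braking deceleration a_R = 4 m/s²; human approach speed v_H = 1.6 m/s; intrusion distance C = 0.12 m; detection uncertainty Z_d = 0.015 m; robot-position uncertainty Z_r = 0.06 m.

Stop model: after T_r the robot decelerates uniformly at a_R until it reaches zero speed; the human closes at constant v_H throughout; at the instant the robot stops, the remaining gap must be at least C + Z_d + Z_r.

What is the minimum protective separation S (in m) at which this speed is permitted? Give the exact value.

S_min = 239/200 m = 1.1950 m

T_s = v_R/a_R = (4/5)/4 = 0.2000 s
robot covers v_R·T_r = 0.8000·0.2500 = 0.2000 m before braking
robot under decel: 0.8000²/(2·4.0000) = 0.0800 m
human closes 1.6000·0.4500 = 0.7200 m
margins: 0.1200+0.0150+0.0600 = 0.1950 m
S_min ≈ 0.2000+0.0800+0.7200+0.1950  ⇒  S_min = 239/200 m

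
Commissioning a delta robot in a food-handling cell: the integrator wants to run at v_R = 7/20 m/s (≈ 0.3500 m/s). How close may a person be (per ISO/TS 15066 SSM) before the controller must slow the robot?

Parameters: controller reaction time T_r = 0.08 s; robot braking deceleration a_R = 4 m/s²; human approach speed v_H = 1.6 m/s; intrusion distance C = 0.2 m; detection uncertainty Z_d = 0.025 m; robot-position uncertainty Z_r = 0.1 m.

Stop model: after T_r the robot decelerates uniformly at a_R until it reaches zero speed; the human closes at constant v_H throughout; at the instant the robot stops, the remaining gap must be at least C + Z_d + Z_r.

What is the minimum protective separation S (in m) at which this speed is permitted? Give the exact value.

S_min = 10181/16000 m = 0.6363 m

stop time T_s = (7/20)/4 = 0.0875 s
robot in T_r: 0.3500·0.0800 = 0.0280 m
robot covers 0.3500·0.0875 − ½·4.0000·0.0875² = 0.0153 m while stopping
human over T_r+T_s: 1.6000·(0.0800+0.0875) = 0.2680 m
margins: 0.2000+0.0250+0.1000 = 0.3250 m
S_min ≈ 0.0280+0.0153+0.2680+0.3250  ⇒  S_min = 10181/16000 m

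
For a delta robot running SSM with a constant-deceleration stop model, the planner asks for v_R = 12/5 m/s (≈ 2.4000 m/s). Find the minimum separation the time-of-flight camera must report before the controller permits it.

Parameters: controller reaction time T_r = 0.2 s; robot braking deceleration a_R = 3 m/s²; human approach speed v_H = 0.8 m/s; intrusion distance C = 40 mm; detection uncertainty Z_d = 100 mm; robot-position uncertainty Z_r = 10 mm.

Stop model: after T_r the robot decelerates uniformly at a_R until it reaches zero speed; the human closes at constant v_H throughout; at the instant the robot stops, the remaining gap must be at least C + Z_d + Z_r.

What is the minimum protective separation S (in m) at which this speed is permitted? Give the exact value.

braking lasts T_s = (12/5)/3 = 0.8000 s
robot covers v_R·T_r = 2.4000·0.2000 = 0.4800 m before braking
braking distance = 2.4000²/(2·3.0000) = 0.9600 m
person approaches 0.8000·(0.2000+0.8000) = 0.8000 m
C+Z_d+Z_r = 0.0400+0.1000+0.0100 = 0.1500 m
S_min ≈ 0.4800+0.9600+0.8000+0.1500  ⇒  S_min = 239/100 m

S_min = 239/100 m = 2.3900 m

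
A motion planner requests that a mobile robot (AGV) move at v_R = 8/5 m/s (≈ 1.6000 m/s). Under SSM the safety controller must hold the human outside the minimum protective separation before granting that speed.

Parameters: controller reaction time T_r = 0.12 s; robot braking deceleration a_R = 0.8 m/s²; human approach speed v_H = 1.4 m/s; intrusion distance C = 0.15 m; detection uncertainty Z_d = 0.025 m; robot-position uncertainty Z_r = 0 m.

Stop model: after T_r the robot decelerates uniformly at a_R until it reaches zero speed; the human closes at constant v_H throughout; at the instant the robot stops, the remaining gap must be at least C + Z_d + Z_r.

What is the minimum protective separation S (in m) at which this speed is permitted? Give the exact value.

stop time T_s = (8/5)/(4/5) = 2.0000 s
robot covers v_R·T_r = 1.6000·0.1200 = 0.1920 m before braking
braking distance = 1.6000²/(2·0.8000) = 1.6000 m
human over T_r+T_s: 1.4000·(0.1200+2.0000) = 2.9680 m
margins: 0.1500+0.0250+0.0000 = 0.1750 m
S_min ≈ 0.1920+1.6000+2.9680+0.1750  ⇒  S_min = 987/200 m

S_min = 987/200 m = 4.9350 m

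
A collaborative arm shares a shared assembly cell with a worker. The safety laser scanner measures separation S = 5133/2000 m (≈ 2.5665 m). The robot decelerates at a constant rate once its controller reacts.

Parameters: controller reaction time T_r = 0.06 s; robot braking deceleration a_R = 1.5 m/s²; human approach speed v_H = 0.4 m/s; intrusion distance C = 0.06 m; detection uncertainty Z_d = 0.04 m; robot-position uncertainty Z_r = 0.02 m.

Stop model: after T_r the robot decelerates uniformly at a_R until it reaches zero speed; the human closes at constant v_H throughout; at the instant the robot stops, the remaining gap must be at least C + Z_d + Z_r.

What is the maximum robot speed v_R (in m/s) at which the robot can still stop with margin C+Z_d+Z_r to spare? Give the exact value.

at the boundary: (1/3)·v² + (49/150)·v + (-969/400) = 0
  disc = (49/150)² − 4·(1/3)·(-969/400) = 18769/5625 ; √disc = 137/75
  v_R = (−(49/150) + 137/75) / (2·(1/3)) = 9/4 m/s
check:
braking lasts T_s = (9/4)/(3/2) = 1.5000 s
robot in T_r: 2.2500·0.0600 = 0.1350 m
robot covers 2.2500·1.5000 − ½·1.5000·1.5000² = 1.6875 m while stopping
person approaches 0.4000·(0.0600+1.5000) = 0.6240 m
margins: 0.0600+0.0400+0.0200 = 0.1200 m
sum ≈ 0.1350+1.6875+0.6240+0.1200 ≈ 2.5665 m = S ✓

v_R_max = 9/4 m/s = 2.2500 m/s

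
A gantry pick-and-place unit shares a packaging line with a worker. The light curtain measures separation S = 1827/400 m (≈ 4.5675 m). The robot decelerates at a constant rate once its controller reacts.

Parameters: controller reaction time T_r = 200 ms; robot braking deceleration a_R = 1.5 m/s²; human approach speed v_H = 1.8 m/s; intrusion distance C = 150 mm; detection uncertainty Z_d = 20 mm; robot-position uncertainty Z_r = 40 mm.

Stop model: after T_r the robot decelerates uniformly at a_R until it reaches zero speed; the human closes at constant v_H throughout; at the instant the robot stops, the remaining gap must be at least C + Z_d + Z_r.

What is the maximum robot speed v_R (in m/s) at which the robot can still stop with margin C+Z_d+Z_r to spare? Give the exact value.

v_R_max = 39/20 m/s = 1.9500 m/s

quadratic (1/3)·v² + (7/5)·v + (-1599/400) = 0
  disc = (7/5)² − 4·(1/3)·(-1599/400) = 729/100 ; √disc = 27/10
  v_R = (−(7/5) + 27/10) / (2·(1/3)) = 39/20 m/s
check:
T_s = v_R/a_R = (39/20)/(3/2) = 1.3000 s
robot covers v_R·T_r = 1.9500·0.2000 = 0.3900 m before braking
braking distance = 1.9500²/(2·1.5000) = 1.2675 m
human closes 1.8000·1.5000 = 2.7000 m
residual clearance needed = 0.1500+0.0200+0.0400 = 0.2100 m
sum ≈ 0.3900+1.2675+2.7000+0.2100 ≈ 4.5675 m = S ✓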